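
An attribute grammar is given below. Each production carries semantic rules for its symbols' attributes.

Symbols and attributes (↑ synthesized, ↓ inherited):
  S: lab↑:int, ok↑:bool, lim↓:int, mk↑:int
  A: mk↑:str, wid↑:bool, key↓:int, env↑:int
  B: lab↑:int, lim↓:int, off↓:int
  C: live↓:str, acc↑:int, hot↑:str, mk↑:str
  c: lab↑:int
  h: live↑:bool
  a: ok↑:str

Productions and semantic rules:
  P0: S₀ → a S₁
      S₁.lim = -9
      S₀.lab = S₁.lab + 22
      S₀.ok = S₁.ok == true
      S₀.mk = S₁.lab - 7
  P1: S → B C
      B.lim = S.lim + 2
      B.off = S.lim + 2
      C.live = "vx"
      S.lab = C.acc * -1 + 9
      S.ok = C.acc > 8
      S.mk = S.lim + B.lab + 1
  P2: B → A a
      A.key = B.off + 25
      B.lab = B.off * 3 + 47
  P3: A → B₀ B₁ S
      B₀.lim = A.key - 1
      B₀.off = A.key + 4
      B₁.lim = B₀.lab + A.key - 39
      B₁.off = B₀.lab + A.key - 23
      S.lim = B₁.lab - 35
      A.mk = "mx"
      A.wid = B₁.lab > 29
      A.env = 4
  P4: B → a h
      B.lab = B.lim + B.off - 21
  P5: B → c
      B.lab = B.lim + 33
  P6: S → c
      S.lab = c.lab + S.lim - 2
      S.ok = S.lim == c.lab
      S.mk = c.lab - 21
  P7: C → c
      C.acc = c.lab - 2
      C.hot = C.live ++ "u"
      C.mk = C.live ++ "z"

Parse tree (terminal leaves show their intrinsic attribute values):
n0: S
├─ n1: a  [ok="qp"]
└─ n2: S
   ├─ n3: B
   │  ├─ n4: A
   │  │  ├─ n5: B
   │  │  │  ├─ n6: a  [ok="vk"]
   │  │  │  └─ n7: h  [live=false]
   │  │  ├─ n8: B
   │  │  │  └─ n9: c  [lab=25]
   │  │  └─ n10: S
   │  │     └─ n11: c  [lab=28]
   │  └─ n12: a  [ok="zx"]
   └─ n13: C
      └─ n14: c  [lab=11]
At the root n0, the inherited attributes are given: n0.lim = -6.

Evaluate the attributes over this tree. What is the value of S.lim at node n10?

1. n0.lim = -6  [given at root]
2. n1.ok = "qp"  [terminal]
3. n2.lim = -9  [-9]
4. n3.lim = -7  [S.lim + 2]
5. n3.off = -7  [S.lim + 2]
6. n4.key = 18  [B.off + 25]
7. n5.lim = 17  [A.key - 1]
8. n5.off = 22  [A.key + 4]
9. n6.ok = "vk"  [terminal]
10. n7.live = false  [terminal]
11. n5.lab = 18  [B.lim + B.off - 21]
12. n8.lim = -3  [B₀.lab + A.key - 39]
13. n8.off = 13  [B₀.lab + A.key - 23]
14. n9.lab = 25  [terminal]
15. n8.lab = 30  [B.lim + 33]
16. n10.lim = -5  [B₁.lab - 35]
17. n11.lab = 28  [terminal]
18. n10.lab = 21  [c.lab + S.lim - 2]
19. n10.ok = false  [S.lim == c.lab]
20. n10.mk = 7  [c.lab - 21]
21. n4.mk = "mx"  ["mx"]
22. n4.wid = true  [B₁.lab > 29]
23. n4.env = 4  [4]
24. n12.ok = "zx"  [terminal]
25. n3.lab = 26  [B.off * 3 + 47]
26. n13.live = "vx"  ["vx"]
27. n14.lab = 11  [terminal]
28. n13.acc = 9  [c.lab - 2]
29. n13.hot = "vxu"  [C.live ++ "u"]
30. n13.mk = "vxz"  [C.live ++ "z"]
31. n2.lab = 0  [C.acc * -1 + 9]
32. n2.ok = true  [C.acc > 8]
33. n2.mk = 18  [S.lim + B.lab + 1]
34. n0.lab = 22  [S₁.lab + 22]
35. n0.ok = true  [S₁.ok == true]
36. n0.mk = -7  [S₁.lab - 7]

-5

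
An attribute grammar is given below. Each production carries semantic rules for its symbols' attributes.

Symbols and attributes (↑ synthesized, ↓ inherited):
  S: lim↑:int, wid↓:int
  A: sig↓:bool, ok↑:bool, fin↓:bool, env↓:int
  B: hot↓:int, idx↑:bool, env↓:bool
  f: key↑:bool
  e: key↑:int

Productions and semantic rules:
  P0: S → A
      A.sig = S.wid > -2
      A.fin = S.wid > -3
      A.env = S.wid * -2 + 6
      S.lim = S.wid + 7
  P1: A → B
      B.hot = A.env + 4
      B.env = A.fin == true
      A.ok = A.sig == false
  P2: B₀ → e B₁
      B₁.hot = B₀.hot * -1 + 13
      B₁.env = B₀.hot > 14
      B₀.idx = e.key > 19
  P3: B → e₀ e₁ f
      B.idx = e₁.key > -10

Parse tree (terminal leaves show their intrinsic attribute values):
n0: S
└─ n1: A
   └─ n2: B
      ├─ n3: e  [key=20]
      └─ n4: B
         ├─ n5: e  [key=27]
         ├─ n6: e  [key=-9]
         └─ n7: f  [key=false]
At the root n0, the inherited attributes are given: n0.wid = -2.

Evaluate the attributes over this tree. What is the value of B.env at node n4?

1. n0.wid = -2  [given at root]
2. n1.sig = false  [S.wid > -2]
3. n1.fin = true  [S.wid > -3]
4. n1.env = 10  [S.wid * -2 + 6]
5. n2.hot = 14  [A.env + 4]
6. n2.env = true  [A.fin == true]
7. n3.key = 20  [terminal]
8. n4.hot = -1  [B₀.hot * -1 + 13]
9. n4.env = false  [B₀.hot > 14]
10. n5.key = 27  [terminal]
11. n6.key = -9  [terminal]
12. n7.key = false  [terminal]
13. n4.idx = true  [e₁.key > -10]
14. n2.idx = true  [e.key > 19]
15. n1.ok = true  [A.sig == false]
16. n0.lim = 5  [S.wid + 7]

false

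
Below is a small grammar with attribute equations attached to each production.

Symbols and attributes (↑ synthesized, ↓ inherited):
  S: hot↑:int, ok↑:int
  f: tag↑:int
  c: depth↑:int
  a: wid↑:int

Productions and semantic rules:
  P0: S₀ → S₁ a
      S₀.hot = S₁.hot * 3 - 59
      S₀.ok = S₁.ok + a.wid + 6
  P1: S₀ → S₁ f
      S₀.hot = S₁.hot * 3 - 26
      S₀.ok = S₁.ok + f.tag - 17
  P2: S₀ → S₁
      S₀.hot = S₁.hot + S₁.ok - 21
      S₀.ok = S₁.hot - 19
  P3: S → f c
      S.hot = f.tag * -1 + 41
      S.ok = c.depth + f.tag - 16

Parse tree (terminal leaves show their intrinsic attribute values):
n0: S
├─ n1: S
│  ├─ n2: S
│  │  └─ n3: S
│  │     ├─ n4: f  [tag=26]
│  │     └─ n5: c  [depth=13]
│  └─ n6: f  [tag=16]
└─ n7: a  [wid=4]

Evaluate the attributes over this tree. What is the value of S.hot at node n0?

16

1. n4.tag = 26  [terminal]
2. n5.depth = 13  [terminal]
3. n3.hot = 15  [f.tag * -1 + 41]
4. n3.ok = 23  [c.depth + f.tag - 16]
5. n2.hot = 17  [S₁.hot + S₁.ok - 21]
6. n2.ok = -4  [S₁.hot - 19]
7. n6.tag = 16  [terminal]
8. n1.hot = 25  [S₁.hot * 3 - 26]
9. n1.ok = -5  [S₁.ok + f.tag - 17]
10. n7.wid = 4  [terminal]
11. n0.hot = 16  [S₁.hot * 3 - 59]
12. n0.ok = 5  [S₁.ok + a.wid + 6]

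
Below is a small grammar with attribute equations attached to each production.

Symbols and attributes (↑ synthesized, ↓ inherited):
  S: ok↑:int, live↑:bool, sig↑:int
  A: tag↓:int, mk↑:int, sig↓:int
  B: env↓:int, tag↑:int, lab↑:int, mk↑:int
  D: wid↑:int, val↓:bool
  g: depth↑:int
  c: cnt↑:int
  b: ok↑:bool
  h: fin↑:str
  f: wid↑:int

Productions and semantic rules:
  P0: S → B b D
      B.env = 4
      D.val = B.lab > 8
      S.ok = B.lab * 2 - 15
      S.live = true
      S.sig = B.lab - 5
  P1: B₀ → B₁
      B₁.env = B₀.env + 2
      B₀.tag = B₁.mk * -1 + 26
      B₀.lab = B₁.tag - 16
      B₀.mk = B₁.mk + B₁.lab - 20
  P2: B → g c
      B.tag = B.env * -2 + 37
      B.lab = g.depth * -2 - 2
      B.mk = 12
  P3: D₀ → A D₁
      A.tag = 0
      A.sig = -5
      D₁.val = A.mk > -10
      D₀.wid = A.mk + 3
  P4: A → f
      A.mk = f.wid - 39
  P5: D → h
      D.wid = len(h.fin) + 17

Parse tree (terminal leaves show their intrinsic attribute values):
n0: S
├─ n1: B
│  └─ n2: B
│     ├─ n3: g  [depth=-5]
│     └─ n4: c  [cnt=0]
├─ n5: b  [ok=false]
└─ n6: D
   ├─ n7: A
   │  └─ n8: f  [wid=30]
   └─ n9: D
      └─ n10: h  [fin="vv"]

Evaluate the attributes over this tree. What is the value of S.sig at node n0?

1. n1.env = 4  [4]
2. n2.env = 6  [B₀.env + 2]
3. n3.depth = -5  [terminal]
4. n4.cnt = 0  [terminal]
5. n2.tag = 25  [B.env * -2 + 37]
6. n2.lab = 8  [g.depth * -2 - 2]
7. n2.mk = 12  [12]
8. n1.tag = 14  [B₁.mk * -1 + 26]
9. n1.lab = 9  [B₁.tag - 16]
10. n1.mk = 0  [B₁.mk + B₁.lab - 20]
11. n5.ok = false  [terminal]
12. n6.val = true  [B.lab > 8]
13. n7.tag = 0  [0]
14. n7.sig = -5  [-5]
15. n8.wid = 30  [terminal]
16. n7.mk = -9  [f.wid - 39]
17. n9.val = true  [A.mk > -10]
18. n10.fin = "vv"  [terminal]
19. n9.wid = 19  [len(h.fin) + 17]
20. n6.wid = -6  [A.mk + 3]
21. n0.ok = 3  [B.lab * 2 - 15]
22. n0.live = true  [true]
23. n0.sig = 4  [B.lab - 5]

4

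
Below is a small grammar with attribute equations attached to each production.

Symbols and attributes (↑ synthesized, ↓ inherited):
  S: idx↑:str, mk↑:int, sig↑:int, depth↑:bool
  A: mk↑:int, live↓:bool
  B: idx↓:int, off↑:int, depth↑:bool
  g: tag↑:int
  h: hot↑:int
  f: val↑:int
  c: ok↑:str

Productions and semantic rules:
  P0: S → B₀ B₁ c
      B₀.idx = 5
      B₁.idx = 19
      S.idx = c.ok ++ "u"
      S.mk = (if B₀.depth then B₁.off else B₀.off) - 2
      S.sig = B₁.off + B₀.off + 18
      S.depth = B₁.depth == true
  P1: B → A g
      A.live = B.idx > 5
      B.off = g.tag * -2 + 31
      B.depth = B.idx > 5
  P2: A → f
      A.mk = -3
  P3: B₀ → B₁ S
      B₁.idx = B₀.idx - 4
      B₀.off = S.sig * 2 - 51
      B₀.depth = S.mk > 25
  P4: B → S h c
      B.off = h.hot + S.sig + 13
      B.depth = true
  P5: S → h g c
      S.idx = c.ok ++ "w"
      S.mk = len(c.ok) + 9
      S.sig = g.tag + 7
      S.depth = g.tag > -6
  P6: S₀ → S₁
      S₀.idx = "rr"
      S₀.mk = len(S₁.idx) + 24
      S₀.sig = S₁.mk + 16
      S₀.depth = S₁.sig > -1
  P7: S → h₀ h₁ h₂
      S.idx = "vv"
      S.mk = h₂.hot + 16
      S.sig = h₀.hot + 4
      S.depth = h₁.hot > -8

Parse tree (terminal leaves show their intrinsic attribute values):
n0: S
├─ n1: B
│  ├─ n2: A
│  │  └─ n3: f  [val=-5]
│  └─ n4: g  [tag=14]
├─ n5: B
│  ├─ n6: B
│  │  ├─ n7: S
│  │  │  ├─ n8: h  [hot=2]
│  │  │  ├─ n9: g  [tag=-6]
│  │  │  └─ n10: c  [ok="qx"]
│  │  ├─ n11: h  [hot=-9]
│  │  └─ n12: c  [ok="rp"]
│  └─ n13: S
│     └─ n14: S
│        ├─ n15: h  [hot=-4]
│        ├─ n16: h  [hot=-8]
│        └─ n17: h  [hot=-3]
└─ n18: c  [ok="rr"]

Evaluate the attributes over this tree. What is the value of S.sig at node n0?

1. n1.idx = 5  [5]
2. n2.live = false  [B.idx > 5]
3. n3.val = -5  [terminal]
4. n2.mk = -3  [-3]
5. n4.tag = 14  [terminal]
6. n1.off = 3  [g.tag * -2 + 31]
7. n1.depth = false  [B.idx > 5]
8. n5.idx = 19  [19]
9. n6.idx = 15  [B₀.idx - 4]
10. n8.hot = 2  [terminal]
11. n9.tag = -6  [terminal]
12. n10.ok = "qx"  [terminal]
13. n7.idx = "qxw"  [c.ok ++ "w"]
14. n7.mk = 11  [len(c.ok) + 9]
15. n7.sig = 1  [g.tag + 7]
16. n7.depth = false  [g.tag > -6]
17. n11.hot = -9  [terminal]
18. n12.ok = "rp"  [terminal]
19. n6.off = 5  [h.hot + S.sig + 13]
20. n6.depth = true  [true]
21. n15.hot = -4  [terminal]
22. n16.hot = -8  [terminal]
23. n17.hot = -3  [terminal]
24. n14.idx = "vv"  ["vv"]
25. n14.mk = 13  [h₂.hot + 16]
26. n14.sig = 0  [h₀.hot + 4]
27. n14.depth = false  [h₁.hot > -8]
28. n13.idx = "rr"  ["rr"]
29. n13.mk = 26  [len(S₁.idx) + 24]
30. n13.sig = 29  [S₁.mk + 16]
31. n13.depth = true  [S₁.sig > -1]
32. n5.off = 7  [S.sig * 2 - 51]
33. n5.depth = true  [S.mk > 25]
34. n18.ok = "rr"  [terminal]
35. n0.idx = "rru"  [c.ok ++ "u"]
36. n0.mk = 1  [(if B₀.depth then B₁.off else B₀.off) - 2]
37. n0.sig = 28  [B₁.off + B₀.off + 18]
38. n0.depth = true  [B₁.depth == true]

28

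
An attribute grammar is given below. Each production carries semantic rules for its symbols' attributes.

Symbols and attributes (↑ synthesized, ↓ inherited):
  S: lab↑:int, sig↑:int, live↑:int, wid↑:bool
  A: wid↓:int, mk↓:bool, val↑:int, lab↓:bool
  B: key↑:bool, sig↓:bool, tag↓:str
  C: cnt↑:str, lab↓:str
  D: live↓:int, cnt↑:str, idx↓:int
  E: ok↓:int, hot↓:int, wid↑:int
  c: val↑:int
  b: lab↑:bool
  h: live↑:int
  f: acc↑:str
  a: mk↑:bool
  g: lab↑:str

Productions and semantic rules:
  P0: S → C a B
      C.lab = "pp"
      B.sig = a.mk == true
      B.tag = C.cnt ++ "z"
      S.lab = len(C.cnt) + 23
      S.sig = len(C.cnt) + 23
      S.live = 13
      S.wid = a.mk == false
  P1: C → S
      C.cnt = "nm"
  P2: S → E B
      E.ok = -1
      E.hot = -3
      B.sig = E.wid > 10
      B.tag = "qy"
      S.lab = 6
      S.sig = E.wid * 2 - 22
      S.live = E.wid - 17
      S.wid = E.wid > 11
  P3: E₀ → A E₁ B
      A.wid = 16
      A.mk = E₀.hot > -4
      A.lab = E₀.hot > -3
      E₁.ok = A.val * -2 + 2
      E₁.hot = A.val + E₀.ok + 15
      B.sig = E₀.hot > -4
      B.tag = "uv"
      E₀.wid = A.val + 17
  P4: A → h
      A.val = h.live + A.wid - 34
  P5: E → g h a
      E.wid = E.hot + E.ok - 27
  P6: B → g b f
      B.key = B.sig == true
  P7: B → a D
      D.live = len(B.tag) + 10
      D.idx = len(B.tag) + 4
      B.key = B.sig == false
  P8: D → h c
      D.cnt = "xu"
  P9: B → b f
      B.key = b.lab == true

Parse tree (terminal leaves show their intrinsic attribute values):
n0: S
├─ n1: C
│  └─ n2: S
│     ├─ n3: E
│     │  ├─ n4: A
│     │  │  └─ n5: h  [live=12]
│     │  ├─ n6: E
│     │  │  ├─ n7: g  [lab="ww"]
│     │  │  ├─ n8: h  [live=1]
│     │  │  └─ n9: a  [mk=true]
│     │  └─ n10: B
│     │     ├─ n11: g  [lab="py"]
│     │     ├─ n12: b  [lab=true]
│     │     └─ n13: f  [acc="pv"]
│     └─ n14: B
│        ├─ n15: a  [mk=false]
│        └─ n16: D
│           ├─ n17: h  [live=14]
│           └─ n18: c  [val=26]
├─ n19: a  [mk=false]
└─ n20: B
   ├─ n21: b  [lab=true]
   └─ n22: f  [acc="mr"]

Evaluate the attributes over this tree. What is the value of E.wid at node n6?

-5

1. n1.lab = "pp"  ["pp"]
2. n3.ok = -1  [-1]
3. n3.hot = -3  [-3]
4. n4.wid = 16  [16]
5. n4.mk = true  [E₀.hot > -4]
6. n4.lab = false  [E₀.hot > -3]
7. n5.live = 12  [terminal]
8. n4.val = -6  [h.live + A.wid - 34]
9. n6.ok = 14  [A.val * -2 + 2]
10. n6.hot = 8  [A.val + E₀.ok + 15]
11. n7.lab = "ww"  [terminal]
12. n8.live = 1  [terminal]
13. n9.mk = true  [terminal]
14. n6.wid = -5  [E.hot + E.ok - 27]
15. n10.sig = true  [E₀.hot > -4]
16. n10.tag = "uv"  ["uv"]
17. n11.lab = "py"  [terminal]
18. n12.lab = true  [terminal]
19. n13.acc = "pv"  [terminal]
20. n10.key = true  [B.sig == true]
21. n3.wid = 11  [A.val + 17]
22. n14.sig = true  [E.wid > 10]
23. n14.tag = "qy"  ["qy"]
24. n15.mk = false  [terminal]
25. n16.live = 12  [len(B.tag) + 10]
26. n16.idx = 6  [len(B.tag) + 4]
27. n17.live = 14  [terminal]
28. n18.val = 26  [terminal]
29. n16.cnt = "xu"  ["xu"]
30. n14.key = false  [B.sig == false]
31. n2.lab = 6  [6]
32. n2.sig = 0  [E.wid * 2 - 22]
33. n2.live = -6  [E.wid - 17]
34. n2.wid = false  [E.wid > 11]
35. n1.cnt = "nm"  ["nm"]
36. n19.mk = false  [terminal]
37. n20.sig = false  [a.mk == true]
38. n20.tag = "nmz"  [C.cnt ++ "z"]
39. n21.lab = true  [terminal]
40. n22.acc = "mr"  [terminal]
41. n20.key = true  [b.lab == true]
42. n0.lab = 25  [len(C.cnt) + 23]
43. n0.sig = 25  [len(C.cnt) + 23]
44. n0.live = 13  [13]
45. n0.wid = true  [a.mk == false]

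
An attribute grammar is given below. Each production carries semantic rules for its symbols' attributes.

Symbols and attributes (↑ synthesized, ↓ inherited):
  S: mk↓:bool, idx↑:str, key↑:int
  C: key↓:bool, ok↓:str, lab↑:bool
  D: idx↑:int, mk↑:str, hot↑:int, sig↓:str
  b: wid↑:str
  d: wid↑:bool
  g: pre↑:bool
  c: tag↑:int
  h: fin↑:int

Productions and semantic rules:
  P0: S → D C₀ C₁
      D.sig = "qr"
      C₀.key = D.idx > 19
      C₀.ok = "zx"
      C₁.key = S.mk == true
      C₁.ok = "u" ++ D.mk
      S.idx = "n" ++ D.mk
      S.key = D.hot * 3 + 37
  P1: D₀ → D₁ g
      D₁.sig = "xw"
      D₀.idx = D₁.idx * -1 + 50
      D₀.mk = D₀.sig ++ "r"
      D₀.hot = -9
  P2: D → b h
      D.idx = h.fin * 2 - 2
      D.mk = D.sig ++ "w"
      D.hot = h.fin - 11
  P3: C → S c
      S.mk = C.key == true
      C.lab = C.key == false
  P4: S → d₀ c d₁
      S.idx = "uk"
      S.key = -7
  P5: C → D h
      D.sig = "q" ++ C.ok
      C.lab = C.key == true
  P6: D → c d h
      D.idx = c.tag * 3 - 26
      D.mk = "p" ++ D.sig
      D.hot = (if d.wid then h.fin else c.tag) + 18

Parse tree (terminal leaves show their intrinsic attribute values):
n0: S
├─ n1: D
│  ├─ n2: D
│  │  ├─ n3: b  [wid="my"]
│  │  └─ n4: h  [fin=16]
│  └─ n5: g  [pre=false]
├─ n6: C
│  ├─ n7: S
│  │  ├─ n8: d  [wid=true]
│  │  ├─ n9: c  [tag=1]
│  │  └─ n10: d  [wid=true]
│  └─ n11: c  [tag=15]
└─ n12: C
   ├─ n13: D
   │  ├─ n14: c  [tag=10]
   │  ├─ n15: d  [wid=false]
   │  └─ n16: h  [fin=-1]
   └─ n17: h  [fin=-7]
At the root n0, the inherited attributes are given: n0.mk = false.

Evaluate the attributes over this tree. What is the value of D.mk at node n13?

"pquqrr"

1. n0.mk = false  [given at root]
2. n1.sig = "qr"  ["qr"]
3. n2.sig = "xw"  ["xw"]
4. n3.wid = "my"  [terminal]
5. n4.fin = 16  [terminal]
6. n2.idx = 30  [h.fin * 2 - 2]
7. n2.mk = "xww"  [D.sig ++ "w"]
8. n2.hot = 5  [h.fin - 11]
9. n5.pre = false  [terminal]
10. n1.idx = 20  [D₁.idx * -1 + 50]
11. n1.mk = "qrr"  [D₀.sig ++ "r"]
12. n1.hot = -9  [-9]
13. n6.key = true  [D.idx > 19]
14. n6.ok = "zx"  ["zx"]
15. n7.mk = true  [C.key == true]
16. n8.wid = true  [terminal]
17. n9.tag = 1  [terminal]
18. n10.wid = true  [terminal]
19. n7.idx = "uk"  ["uk"]
20. n7.key = -7  [-7]
21. n11.tag = 15  [terminal]
22. n6.lab = false  [C.key == false]
23. n12.key = false  [S.mk == true]
24. n12.ok = "uqrr"  ["u" ++ D.mk]
25. n13.sig = "quqrr"  ["q" ++ C.ok]
26. n14.tag = 10  [terminal]
27. n15.wid = false  [terminal]
28. n16.fin = -1  [terminal]
29. n13.idx = 4  [c.tag * 3 - 26]
30. n13.mk = "pquqrr"  ["p" ++ D.sig]
31. n13.hot = 28  [(if d.wid then h.fin else c.tag) + 18]
32. n17.fin = -7  [terminal]
33. n12.lab = false  [C.key == true]
34. n0.idx = "nqrr"  ["n" ++ D.mk]
35. n0.key = 10  [D.hot * 3 + 37]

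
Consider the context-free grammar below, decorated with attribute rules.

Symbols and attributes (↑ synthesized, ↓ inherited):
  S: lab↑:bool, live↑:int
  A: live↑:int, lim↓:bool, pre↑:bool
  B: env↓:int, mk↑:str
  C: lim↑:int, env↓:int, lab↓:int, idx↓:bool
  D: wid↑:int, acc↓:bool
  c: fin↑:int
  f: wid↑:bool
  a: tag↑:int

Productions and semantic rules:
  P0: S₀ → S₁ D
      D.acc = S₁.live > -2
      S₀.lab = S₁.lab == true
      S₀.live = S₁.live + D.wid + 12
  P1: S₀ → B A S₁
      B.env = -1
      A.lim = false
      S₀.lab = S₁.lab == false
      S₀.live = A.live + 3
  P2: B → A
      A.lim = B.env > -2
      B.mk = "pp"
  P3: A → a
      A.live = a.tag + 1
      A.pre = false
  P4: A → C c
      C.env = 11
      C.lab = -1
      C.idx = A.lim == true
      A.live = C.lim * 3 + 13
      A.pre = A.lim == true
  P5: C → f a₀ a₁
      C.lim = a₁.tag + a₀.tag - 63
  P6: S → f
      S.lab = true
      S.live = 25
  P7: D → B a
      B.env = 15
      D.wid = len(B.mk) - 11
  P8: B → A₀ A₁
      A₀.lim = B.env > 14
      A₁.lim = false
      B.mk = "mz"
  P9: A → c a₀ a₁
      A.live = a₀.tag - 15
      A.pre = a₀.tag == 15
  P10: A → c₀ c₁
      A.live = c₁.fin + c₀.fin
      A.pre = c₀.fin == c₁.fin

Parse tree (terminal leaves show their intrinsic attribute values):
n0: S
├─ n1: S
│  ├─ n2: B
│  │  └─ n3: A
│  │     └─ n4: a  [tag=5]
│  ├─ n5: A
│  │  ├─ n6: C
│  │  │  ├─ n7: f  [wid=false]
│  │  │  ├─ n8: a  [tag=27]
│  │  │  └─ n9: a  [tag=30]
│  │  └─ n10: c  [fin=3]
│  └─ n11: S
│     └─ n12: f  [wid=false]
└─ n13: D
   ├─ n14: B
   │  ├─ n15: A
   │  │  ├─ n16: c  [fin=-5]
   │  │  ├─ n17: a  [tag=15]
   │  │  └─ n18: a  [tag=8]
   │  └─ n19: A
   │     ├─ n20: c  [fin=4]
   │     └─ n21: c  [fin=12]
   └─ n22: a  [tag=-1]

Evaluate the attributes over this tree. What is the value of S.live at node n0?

1. n2.env = -1  [-1]
2. n3.lim = true  [B.env > -2]
3. n4.tag = 5  [terminal]
4. n3.live = 6  [a.tag + 1]
5. n3.pre = false  [false]
6. n2.mk = "pp"  ["pp"]
7. n5.lim = false  [false]
8. n6.env = 11  [11]
9. n6.lab = -1  [-1]
10. n6.idx = false  [A.lim == true]
11. n7.wid = false  [terminal]
12. n8.tag = 27  [terminal]
13. n9.tag = 30  [terminal]
14. n6.lim = -6  [a₁.tag + a₀.tag - 63]
15. n10.fin = 3  [terminal]
16. n5.live = -5  [C.lim * 3 + 13]
17. n5.pre = false  [A.lim == true]
18. n12.wid = false  [terminal]
19. n11.lab = true  [true]
20. n11.live = 25  [25]
21. n1.lab = false  [S₁.lab == false]
22. n1.live = -2  [A.live + 3]
23. n13.acc = false  [S₁.live > -2]
24. n14.env = 15  [15]
25. n15.lim = true  [B.env > 14]
26. n16.fin = -5  [terminal]
27. n17.tag = 15  [terminal]
28. n18.tag = 8  [terminal]
29. n15.live = 0  [a₀.tag - 15]
30. n15.pre = true  [a₀.tag == 15]
31. n19.lim = false  [false]
32. n20.fin = 4  [terminal]
33. n21.fin = 12  [terminal]
34. n19.live = 16  [c₁.fin + c₀.fin]
35. n19.pre = false  [c₀.fin == c₁.fin]
36. n14.mk = "mz"  ["mz"]
37. n22.tag = -1  [terminal]
38. n13.wid = -9  [len(B.mk) - 11]
39. n0.lab = false  [S₁.lab == true]
40. n0.live = 1  [S₁.live + D.wid + 12]

1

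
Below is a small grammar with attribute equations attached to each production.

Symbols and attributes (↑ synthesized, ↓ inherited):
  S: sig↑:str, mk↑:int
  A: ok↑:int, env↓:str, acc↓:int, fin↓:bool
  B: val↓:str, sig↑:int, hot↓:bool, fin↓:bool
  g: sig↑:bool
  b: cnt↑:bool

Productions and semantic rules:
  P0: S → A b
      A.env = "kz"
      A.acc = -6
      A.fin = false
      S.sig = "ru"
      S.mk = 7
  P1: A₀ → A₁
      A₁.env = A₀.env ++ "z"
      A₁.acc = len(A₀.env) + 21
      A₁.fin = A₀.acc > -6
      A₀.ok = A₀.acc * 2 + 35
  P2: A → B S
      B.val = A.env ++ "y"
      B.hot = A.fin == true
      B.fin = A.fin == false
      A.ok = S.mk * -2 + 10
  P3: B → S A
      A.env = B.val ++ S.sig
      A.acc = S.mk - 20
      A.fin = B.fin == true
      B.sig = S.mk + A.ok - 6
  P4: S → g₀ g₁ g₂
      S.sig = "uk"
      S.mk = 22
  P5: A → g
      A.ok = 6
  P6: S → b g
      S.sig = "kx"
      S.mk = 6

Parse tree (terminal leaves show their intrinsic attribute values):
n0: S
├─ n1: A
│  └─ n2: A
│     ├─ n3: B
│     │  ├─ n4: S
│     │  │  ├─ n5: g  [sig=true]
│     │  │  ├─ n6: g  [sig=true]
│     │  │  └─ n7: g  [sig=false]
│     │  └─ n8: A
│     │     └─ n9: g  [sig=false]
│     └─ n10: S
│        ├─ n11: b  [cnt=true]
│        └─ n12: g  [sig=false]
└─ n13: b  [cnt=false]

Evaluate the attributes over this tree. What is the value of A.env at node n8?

"kzzyuk"

1. n1.env = "kz"  ["kz"]
2. n1.acc = -6  [-6]
3. n1.fin = false  [false]
4. n2.env = "kzz"  [A₀.env ++ "z"]
5. n2.acc = 23  [len(A₀.env) + 21]
6. n2.fin = false  [A₀.acc > -6]
7. n3.val = "kzzy"  [A.env ++ "y"]
8. n3.hot = false  [A.fin == true]
9. n3.fin = true  [A.fin == false]
10. n5.sig = true  [terminal]
11. n6.sig = true  [terminal]
12. n7.sig = false  [terminal]
13. n4.sig = "uk"  ["uk"]
14. n4.mk = 22  [22]
15. n8.env = "kzzyuk"  [B.val ++ S.sig]
16. n8.acc = 2  [S.mk - 20]
17. n8.fin = true  [B.fin == true]
18. n9.sig = false  [terminal]
19. n8.ok = 6  [6]
20. n3.sig = 22  [S.mk + A.ok - 6]
21. n11.cnt = true  [terminal]
22. n12.sig = false  [terminal]
23. n10.sig = "kx"  ["kx"]
24. n10.mk = 6  [6]
25. n2.ok = -2  [S.mk * -2 + 10]
26. n1.ok = 23  [A₀.acc * 2 + 35]
27. n13.cnt = false  [terminal]
28. n0.sig = "ru"  ["ru"]
29. n0.mk = 7  [7]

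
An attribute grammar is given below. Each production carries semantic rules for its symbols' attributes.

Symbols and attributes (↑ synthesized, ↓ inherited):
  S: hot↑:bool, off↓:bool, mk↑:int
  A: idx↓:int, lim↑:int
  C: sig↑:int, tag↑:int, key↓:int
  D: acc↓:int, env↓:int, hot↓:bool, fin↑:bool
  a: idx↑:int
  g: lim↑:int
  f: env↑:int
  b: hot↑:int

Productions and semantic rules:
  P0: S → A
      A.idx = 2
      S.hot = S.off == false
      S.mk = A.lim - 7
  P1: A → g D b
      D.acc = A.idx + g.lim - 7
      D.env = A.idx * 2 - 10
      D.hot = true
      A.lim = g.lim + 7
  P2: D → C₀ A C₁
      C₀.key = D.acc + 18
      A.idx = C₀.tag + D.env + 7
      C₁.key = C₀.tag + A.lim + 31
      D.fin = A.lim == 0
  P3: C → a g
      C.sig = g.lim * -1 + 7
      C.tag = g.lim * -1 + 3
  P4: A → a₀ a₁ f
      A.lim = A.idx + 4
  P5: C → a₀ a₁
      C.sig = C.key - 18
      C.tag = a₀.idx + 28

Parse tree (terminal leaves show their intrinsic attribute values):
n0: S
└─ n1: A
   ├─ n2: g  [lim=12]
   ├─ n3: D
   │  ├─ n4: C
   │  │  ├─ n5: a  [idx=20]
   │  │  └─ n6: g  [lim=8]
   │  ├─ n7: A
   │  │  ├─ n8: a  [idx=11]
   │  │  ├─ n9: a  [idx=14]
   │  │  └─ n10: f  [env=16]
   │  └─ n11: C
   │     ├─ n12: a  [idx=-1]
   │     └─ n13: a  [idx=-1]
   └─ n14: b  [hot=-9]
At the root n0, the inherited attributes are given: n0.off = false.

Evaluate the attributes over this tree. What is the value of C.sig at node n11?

8

1. n0.off = false  [given at root]
2. n1.idx = 2  [2]
3. n2.lim = 12  [terminal]
4. n3.acc = 7  [A.idx + g.lim - 7]
5. n3.env = -6  [A.idx * 2 - 10]
6. n3.hot = true  [true]
7. n4.key = 25  [D.acc + 18]
8. n5.idx = 20  [terminal]
9. n6.lim = 8  [terminal]
10. n4.sig = -1  [g.lim * -1 + 7]
11. n4.tag = -5  [g.lim * -1 + 3]
12. n7.idx = -4  [C₀.tag + D.env + 7]
13. n8.idx = 11  [terminal]
14. n9.idx = 14  [terminal]
15. n10.env = 16  [terminal]
16. n7.lim = 0  [A.idx + 4]
17. n11.key = 26  [C₀.tag + A.lim + 31]
18. n12.idx = -1  [terminal]
19. n13.idx = -1  [terminal]
20. n11.sig = 8  [C.key - 18]
21. n11.tag = 27  [a₀.idx + 28]
22. n3.fin = true  [A.lim == 0]
23. n14.hot = -9  [terminal]
24. n1.lim = 19  [g.lim + 7]
25. n0.hot = true  [S.off == false]
26. n0.mk = 12  [A.lim - 7]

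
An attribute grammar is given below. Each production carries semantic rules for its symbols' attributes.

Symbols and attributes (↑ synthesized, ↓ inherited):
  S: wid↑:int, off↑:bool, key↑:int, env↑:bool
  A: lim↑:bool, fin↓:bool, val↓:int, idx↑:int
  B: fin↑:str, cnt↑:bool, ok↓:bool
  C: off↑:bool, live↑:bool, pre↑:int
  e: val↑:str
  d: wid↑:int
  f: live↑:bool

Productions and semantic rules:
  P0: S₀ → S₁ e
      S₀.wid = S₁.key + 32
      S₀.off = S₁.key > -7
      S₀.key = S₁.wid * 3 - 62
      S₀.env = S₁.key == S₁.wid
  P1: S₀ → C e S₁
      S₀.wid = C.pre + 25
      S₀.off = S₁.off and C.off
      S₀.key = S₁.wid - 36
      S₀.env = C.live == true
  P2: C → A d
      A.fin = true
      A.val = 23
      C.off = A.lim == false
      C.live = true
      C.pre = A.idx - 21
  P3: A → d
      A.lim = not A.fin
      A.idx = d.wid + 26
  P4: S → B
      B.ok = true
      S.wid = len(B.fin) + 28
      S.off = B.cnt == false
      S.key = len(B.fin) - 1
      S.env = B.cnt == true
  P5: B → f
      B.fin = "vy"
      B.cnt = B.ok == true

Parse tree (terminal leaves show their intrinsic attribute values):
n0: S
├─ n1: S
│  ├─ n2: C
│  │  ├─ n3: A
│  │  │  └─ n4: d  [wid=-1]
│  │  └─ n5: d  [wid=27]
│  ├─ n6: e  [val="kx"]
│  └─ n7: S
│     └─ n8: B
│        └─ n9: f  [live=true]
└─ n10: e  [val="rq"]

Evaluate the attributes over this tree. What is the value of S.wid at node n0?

26

1. n3.fin = true  [true]
2. n3.val = 23  [23]
3. n4.wid = -1  [terminal]
4. n3.lim = false  [not A.fin]
5. n3.idx = 25  [d.wid + 26]
6. n5.wid = 27  [terminal]
7. n2.off = true  [A.lim == false]
8. n2.live = true  [true]
9. n2.pre = 4  [A.idx - 21]
10. n6.val = "kx"  [terminal]
11. n8.ok = true  [true]
12. n9.live = true  [terminal]
13. n8.fin = "vy"  ["vy"]
14. n8.cnt = true  [B.ok == true]
15. n7.wid = 30  [len(B.fin) + 28]
16. n7.off = false  [B.cnt == false]
17. n7.key = 1  [len(B.fin) - 1]
18. n7.env = true  [B.cnt == true]
19. n1.wid = 29  [C.pre + 25]
20. n1.off = false  [S₁.off and C.off]
21. n1.key = -6  [S₁.wid - 36]
22. n1.env = true  [C.live == true]
23. n10.val = "rq"  [terminal]
24. n0.wid = 26  [S₁.key + 32]
25. n0.off = true  [S₁.key > -7]
26. n0.key = 25  [S₁.wid * 3 - 62]
27. n0.env = false  [S₁.key == S₁.wid]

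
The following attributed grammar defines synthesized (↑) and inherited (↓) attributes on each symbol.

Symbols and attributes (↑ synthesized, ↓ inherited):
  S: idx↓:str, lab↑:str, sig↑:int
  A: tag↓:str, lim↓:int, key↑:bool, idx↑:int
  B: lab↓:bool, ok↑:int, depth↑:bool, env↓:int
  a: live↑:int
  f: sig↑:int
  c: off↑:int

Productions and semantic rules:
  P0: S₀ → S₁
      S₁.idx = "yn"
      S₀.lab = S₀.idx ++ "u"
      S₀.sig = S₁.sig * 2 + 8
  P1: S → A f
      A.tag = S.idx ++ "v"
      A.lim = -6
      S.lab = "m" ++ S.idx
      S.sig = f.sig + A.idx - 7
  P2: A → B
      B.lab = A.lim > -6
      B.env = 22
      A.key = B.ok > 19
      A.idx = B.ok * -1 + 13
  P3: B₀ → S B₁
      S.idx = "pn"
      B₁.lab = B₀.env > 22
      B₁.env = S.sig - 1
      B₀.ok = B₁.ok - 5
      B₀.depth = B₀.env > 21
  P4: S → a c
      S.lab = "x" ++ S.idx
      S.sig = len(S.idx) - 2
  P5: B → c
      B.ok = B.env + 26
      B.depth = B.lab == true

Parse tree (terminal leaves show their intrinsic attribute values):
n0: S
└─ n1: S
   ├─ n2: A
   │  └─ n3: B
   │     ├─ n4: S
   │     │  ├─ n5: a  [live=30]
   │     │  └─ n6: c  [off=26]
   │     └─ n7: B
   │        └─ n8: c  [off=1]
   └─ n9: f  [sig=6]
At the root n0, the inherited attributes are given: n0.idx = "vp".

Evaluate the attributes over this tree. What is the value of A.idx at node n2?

1. n0.idx = "vp"  [given at root]
2. n1.idx = "yn"  ["yn"]
3. n2.tag = "ynv"  [S.idx ++ "v"]
4. n2.lim = -6  [-6]
5. n3.lab = false  [A.lim > -6]
6. n3.env = 22  [22]
7. n4.idx = "pn"  ["pn"]
8. n5.live = 30  [terminal]
9. n6.off = 26  [terminal]
10. n4.lab = "xpn"  ["x" ++ S.idx]
11. n4.sig = 0  [len(S.idx) - 2]
12. n7.lab = false  [B₀.env > 22]
13. n7.env = -1  [S.sig - 1]
14. n8.off = 1  [terminal]
15. n7.ok = 25  [B.env + 26]
16. n7.depth = false  [B.lab == true]
17. n3.ok = 20  [B₁.ok - 5]
18. n3.depth = true  [B₀.env > 21]
19. n2.key = true  [B.ok > 19]
20. n2.idx = -7  [B.ok * -1 + 13]
21. n9.sig = 6  [terminal]
22. n1.lab = "myn"  ["m" ++ S.idx]
23. n1.sig = -8  [f.sig + A.idx - 7]
24. n0.lab = "vpu"  [S₀.idx ++ "u"]
25. n0.sig = -8  [S₁.sig * 2 + 8]

-7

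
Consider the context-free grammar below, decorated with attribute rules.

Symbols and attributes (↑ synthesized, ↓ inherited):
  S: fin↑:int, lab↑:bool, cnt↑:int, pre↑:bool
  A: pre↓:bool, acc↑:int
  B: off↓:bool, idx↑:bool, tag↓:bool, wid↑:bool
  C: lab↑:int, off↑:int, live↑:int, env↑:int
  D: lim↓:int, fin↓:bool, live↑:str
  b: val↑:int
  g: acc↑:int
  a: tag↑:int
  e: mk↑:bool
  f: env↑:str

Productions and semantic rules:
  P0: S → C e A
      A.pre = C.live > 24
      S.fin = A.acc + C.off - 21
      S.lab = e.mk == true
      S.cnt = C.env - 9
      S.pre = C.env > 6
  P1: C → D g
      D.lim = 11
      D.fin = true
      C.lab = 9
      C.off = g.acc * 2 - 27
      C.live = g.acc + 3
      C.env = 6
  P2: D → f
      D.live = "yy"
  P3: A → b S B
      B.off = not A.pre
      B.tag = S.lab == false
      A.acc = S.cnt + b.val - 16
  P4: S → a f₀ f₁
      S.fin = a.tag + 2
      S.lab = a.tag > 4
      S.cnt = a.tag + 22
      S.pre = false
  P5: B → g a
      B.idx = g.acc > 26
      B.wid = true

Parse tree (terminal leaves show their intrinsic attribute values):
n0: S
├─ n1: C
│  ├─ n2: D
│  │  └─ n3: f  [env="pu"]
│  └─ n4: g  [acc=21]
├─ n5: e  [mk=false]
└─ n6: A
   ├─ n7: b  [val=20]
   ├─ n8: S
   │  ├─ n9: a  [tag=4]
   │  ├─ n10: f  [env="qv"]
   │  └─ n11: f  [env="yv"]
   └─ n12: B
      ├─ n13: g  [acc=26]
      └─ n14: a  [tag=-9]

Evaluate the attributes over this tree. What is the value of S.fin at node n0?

24

1. n2.lim = 11  [11]
2. n2.fin = true  [true]
3. n3.env = "pu"  [terminal]
4. n2.live = "yy"  ["yy"]
5. n4.acc = 21  [terminal]
6. n1.lab = 9  [9]
7. n1.off = 15  [g.acc * 2 - 27]
8. n1.live = 24  [g.acc + 3]
9. n1.env = 6  [6]
10. n5.mk = false  [terminal]
11. n6.pre = false  [C.live > 24]
12. n7.val = 20  [terminal]
13. n9.tag = 4  [terminal]
14. n10.env = "qv"  [terminal]
15. n11.env = "yv"  [terminal]
16. n8.fin = 6  [a.tag + 2]
17. n8.lab = false  [a.tag > 4]
18. n8.cnt = 26  [a.tag + 22]
19. n8.pre = false  [false]
20. n12.off = true  [not A.pre]
21. n12.tag = true  [S.lab == false]
22. n13.acc = 26  [terminal]
23. n14.tag = -9  [terminal]
24. n12.idx = false  [g.acc > 26]
25. n12.wid = true  [true]
26. n6.acc = 30  [S.cnt + b.val - 16]
27. n0.fin = 24  [A.acc + C.off - 21]
28. n0.lab = false  [e.mk == true]
29. n0.cnt = -3  [C.env - 9]
30. n0.pre = false  [C.env > 6]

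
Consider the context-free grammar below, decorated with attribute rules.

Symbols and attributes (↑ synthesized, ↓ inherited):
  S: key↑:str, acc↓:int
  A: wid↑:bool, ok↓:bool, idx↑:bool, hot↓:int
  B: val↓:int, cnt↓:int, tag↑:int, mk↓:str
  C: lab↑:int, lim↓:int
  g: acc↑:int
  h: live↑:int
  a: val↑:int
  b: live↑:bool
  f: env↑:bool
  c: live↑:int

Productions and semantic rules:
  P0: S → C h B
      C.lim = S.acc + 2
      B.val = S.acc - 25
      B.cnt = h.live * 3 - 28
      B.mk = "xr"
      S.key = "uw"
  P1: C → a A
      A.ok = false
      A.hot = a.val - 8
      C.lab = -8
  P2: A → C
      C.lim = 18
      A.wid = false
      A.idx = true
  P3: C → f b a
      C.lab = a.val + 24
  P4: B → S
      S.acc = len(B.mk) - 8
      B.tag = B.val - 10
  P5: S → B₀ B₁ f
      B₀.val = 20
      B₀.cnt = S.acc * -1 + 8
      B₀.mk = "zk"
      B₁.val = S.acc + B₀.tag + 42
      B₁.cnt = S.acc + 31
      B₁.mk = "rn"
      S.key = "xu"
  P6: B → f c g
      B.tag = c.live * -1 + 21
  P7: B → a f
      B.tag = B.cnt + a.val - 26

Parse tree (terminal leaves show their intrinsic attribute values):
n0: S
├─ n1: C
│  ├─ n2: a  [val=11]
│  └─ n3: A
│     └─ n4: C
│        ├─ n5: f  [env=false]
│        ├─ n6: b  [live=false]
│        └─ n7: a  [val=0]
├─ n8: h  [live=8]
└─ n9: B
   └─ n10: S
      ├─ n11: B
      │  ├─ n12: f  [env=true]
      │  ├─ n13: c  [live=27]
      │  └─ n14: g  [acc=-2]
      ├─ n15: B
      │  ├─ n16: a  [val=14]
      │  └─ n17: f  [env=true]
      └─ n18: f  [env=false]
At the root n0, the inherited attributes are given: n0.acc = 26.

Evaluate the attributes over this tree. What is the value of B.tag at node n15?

13

1. n0.acc = 26  [given at root]
2. n1.lim = 28  [S.acc + 2]
3. n2.val = 11  [terminal]
4. n3.ok = false  [false]
5. n3.hot = 3  [a.val - 8]
6. n4.lim = 18  [18]
7. n5.env = false  [terminal]
8. n6.live = false  [terminal]
9. n7.val = 0  [terminal]
10. n4.lab = 24  [a.val + 24]
11. n3.wid = false  [false]
12. n3.idx = true  [true]
13. n1.lab = -8  [-8]
14. n8.live = 8  [terminal]
15. n9.val = 1  [S.acc - 25]
16. n9.cnt = -4  [h.live * 3 - 28]
17. n9.mk = "xr"  ["xr"]
18. n10.acc = -6  [len(B.mk) - 8]
19. n11.val = 20  [20]
20. n11.cnt = 14  [S.acc * -1 + 8]
21. n11.mk = "zk"  ["zk"]
22. n12.env = true  [terminal]
23. n13.live = 27  [terminal]
24. n14.acc = -2  [terminal]
25. n11.tag = -6  [c.live * -1 + 21]
26. n15.val = 30  [S.acc + B₀.tag + 42]
27. n15.cnt = 25  [S.acc + 31]
28. n15.mk = "rn"  ["rn"]
29. n16.val = 14  [terminal]
30. n17.env = true  [terminal]
31. n15.tag = 13  [B.cnt + a.val - 26]
32. n18.env = false  [terminal]
33. n10.key = "xu"  ["xu"]
34. n9.tag = -9  [B.val - 10]
35. n0.key = "uw"  ["uw"]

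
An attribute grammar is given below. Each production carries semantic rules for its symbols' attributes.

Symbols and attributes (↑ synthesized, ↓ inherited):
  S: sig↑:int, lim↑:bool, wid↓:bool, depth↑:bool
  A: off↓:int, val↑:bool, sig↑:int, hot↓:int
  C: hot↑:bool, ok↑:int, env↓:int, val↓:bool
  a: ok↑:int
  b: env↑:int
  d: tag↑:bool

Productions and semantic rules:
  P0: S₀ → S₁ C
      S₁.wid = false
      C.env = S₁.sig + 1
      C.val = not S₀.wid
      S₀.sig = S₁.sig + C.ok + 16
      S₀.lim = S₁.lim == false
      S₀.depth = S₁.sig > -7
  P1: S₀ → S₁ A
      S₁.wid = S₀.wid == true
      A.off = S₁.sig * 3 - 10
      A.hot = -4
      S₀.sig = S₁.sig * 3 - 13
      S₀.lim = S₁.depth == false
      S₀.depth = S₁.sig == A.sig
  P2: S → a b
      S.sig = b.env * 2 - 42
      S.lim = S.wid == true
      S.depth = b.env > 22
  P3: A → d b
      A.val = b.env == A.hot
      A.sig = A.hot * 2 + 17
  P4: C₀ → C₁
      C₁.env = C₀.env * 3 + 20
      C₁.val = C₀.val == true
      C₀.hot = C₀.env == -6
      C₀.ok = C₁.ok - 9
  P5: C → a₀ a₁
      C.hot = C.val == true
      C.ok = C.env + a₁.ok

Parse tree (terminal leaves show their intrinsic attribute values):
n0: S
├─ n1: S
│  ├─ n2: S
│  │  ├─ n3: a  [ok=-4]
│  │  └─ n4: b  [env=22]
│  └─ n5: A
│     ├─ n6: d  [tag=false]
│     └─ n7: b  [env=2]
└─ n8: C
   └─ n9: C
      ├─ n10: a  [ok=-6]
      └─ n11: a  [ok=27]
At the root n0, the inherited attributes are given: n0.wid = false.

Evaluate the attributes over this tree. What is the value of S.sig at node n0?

29

1. n0.wid = false  [given at root]
2. n1.wid = false  [false]
3. n2.wid = false  [S₀.wid == true]
4. n3.ok = -4  [terminal]
5. n4.env = 22  [terminal]
6. n2.sig = 2  [b.env * 2 - 42]
7. n2.lim = false  [S.wid == true]
8. n2.depth = false  [b.env > 22]
9. n5.off = -4  [S₁.sig * 3 - 10]
10. n5.hot = -4  [-4]
11. n6.tag = false  [terminal]
12. n7.env = 2  [terminal]
13. n5.val = false  [b.env == A.hot]
14. n5.sig = 9  [A.hot * 2 + 17]
15. n1.sig = -7  [S₁.sig * 3 - 13]
16. n1.lim = true  [S₁.depth == false]
17. n1.depth = false  [S₁.sig == A.sig]
18. n8.env = -6  [S₁.sig + 1]
19. n8.val = true  [not S₀.wid]
20. n9.env = 2  [C₀.env * 3 + 20]
21. n9.val = true  [C₀.val == true]
22. n10.ok = -6  [terminal]
23. n11.ok = 27  [terminal]
24. n9.hot = true  [C.val == true]
25. n9.ok = 29  [C.env + a₁.ok]
26. n8.hot = true  [C₀.env == -6]
27. n8.ok = 20  [C₁.ok - 9]
28. n0.sig = 29  [S₁.sig + C.ok + 16]
29. n0.lim = false  [S₁.lim == false]
30. n0.depth = false  [S₁.sig > -7]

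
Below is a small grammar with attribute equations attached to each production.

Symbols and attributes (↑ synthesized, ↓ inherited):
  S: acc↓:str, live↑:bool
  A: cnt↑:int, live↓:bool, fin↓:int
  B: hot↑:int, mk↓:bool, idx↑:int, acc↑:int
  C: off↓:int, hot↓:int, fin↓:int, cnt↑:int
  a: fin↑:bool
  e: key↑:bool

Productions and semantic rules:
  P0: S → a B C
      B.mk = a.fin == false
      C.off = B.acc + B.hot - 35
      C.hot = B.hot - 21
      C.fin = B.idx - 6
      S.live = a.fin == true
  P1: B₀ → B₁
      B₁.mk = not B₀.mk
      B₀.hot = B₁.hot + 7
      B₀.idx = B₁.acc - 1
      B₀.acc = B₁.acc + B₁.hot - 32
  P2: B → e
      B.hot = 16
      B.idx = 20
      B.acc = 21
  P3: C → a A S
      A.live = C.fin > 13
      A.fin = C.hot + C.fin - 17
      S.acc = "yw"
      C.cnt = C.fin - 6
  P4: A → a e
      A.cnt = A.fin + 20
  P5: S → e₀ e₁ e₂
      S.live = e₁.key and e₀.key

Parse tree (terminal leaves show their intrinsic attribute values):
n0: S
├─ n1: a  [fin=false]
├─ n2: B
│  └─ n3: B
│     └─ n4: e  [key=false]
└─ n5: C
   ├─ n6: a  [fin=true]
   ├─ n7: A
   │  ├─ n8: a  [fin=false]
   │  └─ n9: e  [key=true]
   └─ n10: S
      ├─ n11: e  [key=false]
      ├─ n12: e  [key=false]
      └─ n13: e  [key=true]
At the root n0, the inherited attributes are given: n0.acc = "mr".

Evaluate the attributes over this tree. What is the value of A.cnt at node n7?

19

1. n0.acc = "mr"  [given at root]
2. n1.fin = false  [terminal]
3. n2.mk = true  [a.fin == false]
4. n3.mk = false  [not B₀.mk]
5. n4.key = false  [terminal]
6. n3.hot = 16  [16]
7. n3.idx = 20  [20]
8. n3.acc = 21  [21]
9. n2.hot = 23  [B₁.hot + 7]
10. n2.idx = 20  [B₁.acc - 1]
11. n2.acc = 5  [B₁.acc + B₁.hot - 32]
12. n5.off = -7  [B.acc + B.hot - 35]
13. n5.hot = 2  [B.hot - 21]
14. n5.fin = 14  [B.idx - 6]
15. n6.fin = true  [terminal]
16. n7.live = true  [C.fin > 13]
17. n7.fin = -1  [C.hot + C.fin - 17]
18. n8.fin = false  [terminal]
19. n9.key = true  [terminal]
20. n7.cnt = 19  [A.fin + 20]
21. n10.acc = "yw"  ["yw"]
22. n11.key = false  [terminal]
23. n12.key = false  [terminal]
24. n13.key = true  [terminal]
25. n10.live = false  [e₁.key and e₀.key]
26. n5.cnt = 8  [C.fin - 6]
27. n0.live = false  [a.fin == true]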